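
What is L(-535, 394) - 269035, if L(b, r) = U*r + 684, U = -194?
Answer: -344787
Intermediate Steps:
L(b, r) = 684 - 194*r (L(b, r) = -194*r + 684 = 684 - 194*r)
L(-535, 394) - 269035 = (684 - 194*394) - 269035 = (684 - 76436) - 269035 = -75752 - 269035 = -344787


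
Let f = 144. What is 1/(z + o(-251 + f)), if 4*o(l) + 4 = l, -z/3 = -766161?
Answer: 4/9193821 ≈ 4.3507e-7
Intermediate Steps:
z = 2298483 (z = -3*(-766161) = 2298483)
o(l) = -1 + l/4
1/(z + o(-251 + f)) = 1/(2298483 + (-1 + (-251 + 144)/4)) = 1/(2298483 + (-1 + (1/4)*(-107))) = 1/(2298483 + (-1 - 107/4)) = 1/(2298483 - 111/4) = 1/(9193821/4) = 4/9193821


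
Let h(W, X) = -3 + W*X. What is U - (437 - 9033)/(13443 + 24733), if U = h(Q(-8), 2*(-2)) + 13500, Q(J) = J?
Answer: 129122925/9544 ≈ 13529.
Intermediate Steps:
U = 13529 (U = (-3 - 16*(-2)) + 13500 = (-3 - 8*(-4)) + 13500 = (-3 + 32) + 13500 = 29 + 13500 = 13529)
U - (437 - 9033)/(13443 + 24733) = 13529 - (437 - 9033)/(13443 + 24733) = 13529 - (-8596)/38176 = 13529 - 1*(-2149/9544) = 13529 + 2149/9544 = 129122925/9544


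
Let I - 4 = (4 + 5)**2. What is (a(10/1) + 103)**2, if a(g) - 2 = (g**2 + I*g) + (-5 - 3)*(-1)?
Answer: 1129969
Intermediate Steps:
I = 85 (I = 4 + (4 + 5)**2 = 4 + 9**2 = 4 + 81 = 85)
a(g) = 10 + g**2 + 85*g (a(g) = 2 + ((g**2 + 85*g) + (-5 - 3)*(-1)) = 2 + ((g**2 + 85*g) - 8*(-1)) = 2 + ((g**2 + 85*g) + 8) = 2 + (8 + g**2 + 85*g) = 10 + g**2 + 85*g)
(a(10/1) + 103)**2 = ((10 + (10/1)**2 + 85*(10/1)) + 103)**2 = ((10 + (10*1)**2 + 85*(10*1)) + 103)**2 = ((10 + 10**2 + 85*10) + 103)**2 = ((10 + 100 + 850) + 103)**2 = (960 + 103)**2 = 1063**2 = 1129969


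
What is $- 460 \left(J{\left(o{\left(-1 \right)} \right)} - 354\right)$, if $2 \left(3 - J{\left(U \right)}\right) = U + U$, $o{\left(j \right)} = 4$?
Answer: $163300$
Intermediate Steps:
$J{\left(U \right)} = 3 - U$ ($J{\left(U \right)} = 3 - \frac{U + U}{2} = 3 - \frac{2 U}{2} = 3 - U$)
$- 460 \left(J{\left(o{\left(-1 \right)} \right)} - 354\right) = - 460 \left(\left(3 - 4\right) - 354\right) = - 460 \left(-1 - 354\right) = \left(-460\right) \left(-355\right) = 163300$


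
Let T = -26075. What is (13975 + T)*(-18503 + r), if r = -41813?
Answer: 729823600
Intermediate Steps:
(13975 + T)*(-18503 + r) = (13975 - 26075)*(-18503 - 41813) = -12100*(-60316) = 729823600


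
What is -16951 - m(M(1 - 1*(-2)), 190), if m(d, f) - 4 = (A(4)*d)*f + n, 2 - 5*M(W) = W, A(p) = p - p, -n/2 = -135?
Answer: -17225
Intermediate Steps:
n = 270 (n = -2*(-135) = 270)
A(p) = 0
M(W) = 2/5 - W/5
m(d, f) = 274 (m(d, f) = 4 + ((0*d)*f + 270) = 4 + (0*f + 270) = 4 + (0 + 270) = 4 + 270 = 274)
-16951 - m(M(1 - 1*(-2)), 190) = -16951 - 1*274 = -16951 - 274 = -17225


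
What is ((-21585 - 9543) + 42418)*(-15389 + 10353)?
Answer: -56856440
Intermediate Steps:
((-21585 - 9543) + 42418)*(-15389 + 10353) = (-31128 + 42418)*(-5036) = 11290*(-5036) = -56856440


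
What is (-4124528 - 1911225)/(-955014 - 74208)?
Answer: 6035753/1029222 ≈ 5.8644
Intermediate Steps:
(-4124528 - 1911225)/(-955014 - 74208) = -6035753/(-1029222) = -6035753*(-1/1029222) = 6035753/1029222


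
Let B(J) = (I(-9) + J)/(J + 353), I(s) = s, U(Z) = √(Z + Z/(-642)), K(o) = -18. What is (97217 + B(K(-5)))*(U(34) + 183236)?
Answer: 5967569213648/335 + 32567668*√3497937/107535 ≈ 1.7814e+10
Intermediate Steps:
U(Z) = √411522*√Z/642 (U(Z) = √(Z + Z*(-1/642)) = √(Z - Z/642) = √(641*Z/642) = √411522*√Z/642)
B(J) = (-9 + J)/(353 + J) (B(J) = (-9 + J)/(J + 353) = (-9 + J)/(353 + J))
(97217 + B(K(-5)))*(U(34) + 183236) = (97217 + (-9 - 18)/(353 - 18))*(√411522*√34/642 + 183236) = (97217 - 27/335)*(√3497937/321 + 183236) = (97217 + (1/335)*(-27))*(183236 + √3497937/321) = (97217 - 27/335)*(183236 + √3497937/321) = 32567668*(183236 + √3497937/321)/335 = 5967569213648/335 + 32567668*√3497937/107535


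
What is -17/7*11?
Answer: -187/7 ≈ -26.714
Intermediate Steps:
-17/7*11 = -187/7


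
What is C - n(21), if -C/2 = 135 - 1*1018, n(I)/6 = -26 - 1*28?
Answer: 2090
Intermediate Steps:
n(I) = -324 (n(I) = 6*(-26 - 1*28) = 6*(-26 - 28) = 6*(-54) = -324)
C = 1766 (C = -2*(135 - 1*1018) = -2*(135 - 1018) = -2*(-883) = 1766)
C - n(21) = 1766 - 1*(-324) = 1766 + 324 = 2090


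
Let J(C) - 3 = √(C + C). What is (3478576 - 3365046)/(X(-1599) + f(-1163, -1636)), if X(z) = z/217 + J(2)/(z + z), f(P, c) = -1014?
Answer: -78785959980/708796211 ≈ -111.15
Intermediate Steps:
J(C) = 3 + √2*√C (J(C) = 3 + √(C + C) = 3 + √(2*C) = 3 + √2*√C)
X(z) = z/217 + 5/(2*z) (X(z) = z/217 + (3 + √2*√2)/(z + z) = z*(1/217) + (3 + 2)/((2*z)) = z/217 + 5*(1/(2*z)) = z/217 + 5/(2*z))
(3478576 - 3365046)/(X(-1599) + f(-1163, -1636)) = (3478576 - 3365046)/(((1/217)*(-1599) + (5/2)/(-1599)) - 1014) = 113530/((-1599/217 + (5/2)*(-1/1599)) - 1014) = 113530/((-1599/217 - 5/3198) - 1014) = 113530/(-5114687/693966 - 1014) = 113530/(-708796211/693966) = 113530*(-693966/708796211) = -78785959980/708796211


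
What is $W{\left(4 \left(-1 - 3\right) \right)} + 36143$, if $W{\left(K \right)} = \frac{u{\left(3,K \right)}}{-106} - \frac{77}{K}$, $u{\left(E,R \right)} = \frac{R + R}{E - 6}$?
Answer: $\frac{91959779}{2544} \approx 36148.0$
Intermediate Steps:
$u{\left(E,R \right)} = \frac{2 R}{-6 + E}$
$W{\left(K \right)} = - \frac{77}{K} + \frac{K}{159}$ ($W{\left(K \right)} = \frac{2 K \frac{1}{-6 + 3}}{-106} - \frac{77}{K} = \frac{2 K}{-3} \left(- \frac{1}{106}\right) - \frac{77}{K} = 2 K \left(- \frac{1}{3}\right) \left(- \frac{1}{106}\right) - \frac{77}{K} = - \frac{2 K}{3} \left(- \frac{1}{106}\right) - \frac{77}{K} = \frac{K}{159} - \frac{77}{K} = - \frac{77}{K} + \frac{K}{159}$)
$W{\left(4 \left(-1 - 3\right) \right)} + 36143 = \left(- \frac{77}{4 \left(-1 - 3\right)} + \frac{4 \left(-1 - 3\right)}{159}\right) + 36143 = \left(- \frac{77}{4 \left(-4\right)} + \frac{4 \left(-4\right)}{159}\right) + 36143 = \left(- \frac{77}{-16} + \frac{1}{159} \left(-16\right)\right) + 36143 = \left(\left(-77\right) \left(- \frac{1}{16}\right) - \frac{16}{159}\right) + 36143 = \left(\frac{77}{16} - \frac{16}{159}\right) + 36143 = \frac{11987}{2544} + 36143 = \frac{91959779}{2544}$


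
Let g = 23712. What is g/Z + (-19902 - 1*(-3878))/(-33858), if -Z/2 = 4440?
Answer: -6880706/3131865 ≈ -2.1970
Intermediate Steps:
Z = -8880 (Z = -2*4440 = -8880)
g/Z + (-19902 - 1*(-3878))/(-33858) = 23712/(-8880) + (-19902 - 1*(-3878))/(-33858) = 23712*(-1/8880) + (-19902 + 3878)*(-1/33858) = -494/185 - 16024*(-1/33858) = -494/185 + 8012/16929 = -6880706/3131865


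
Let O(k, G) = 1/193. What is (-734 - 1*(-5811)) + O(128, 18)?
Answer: 979862/193 ≈ 5077.0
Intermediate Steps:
O(k, G) = 1/193
(-734 - 1*(-5811)) + O(128, 18) = (-734 - 1*(-5811)) + 1/193 = (-734 + 5811) + 1/193 = 5077 + 1/193 = 979862/193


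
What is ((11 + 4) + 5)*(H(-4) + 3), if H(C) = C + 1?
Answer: 0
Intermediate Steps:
H(C) = 1 + C
((11 + 4) + 5)*(H(-4) + 3) = ((11 + 4) + 5)*((1 - 4) + 3) = (15 + 5)*(-3 + 3) = 20*0 = 0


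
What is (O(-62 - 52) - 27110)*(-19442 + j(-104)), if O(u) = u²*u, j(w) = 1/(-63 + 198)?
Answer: 3959717385526/135 ≈ 2.9331e+10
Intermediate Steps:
j(w) = 1/135
O(u) = u³
(O(-62 - 52) - 27110)*(-19442 + j(-104)) = ((-62 - 52)³ - 27110)*(-19442 + 1/135) = ((-114)³ - 27110)*(-2624669/135) = (-1481544 - 27110)*(-2624669/135) = -1508654*(-2624669/135) = 3959717385526/135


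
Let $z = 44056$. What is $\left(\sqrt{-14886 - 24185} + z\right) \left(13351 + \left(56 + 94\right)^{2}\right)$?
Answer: $1579451656 + 35851 i \sqrt{39071} \approx 1.5795 \cdot 10^{9} + 7.0864 \cdot 10^{6} i$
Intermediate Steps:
$\left(\sqrt{-14886 - 24185} + z\right) \left(13351 + \left(56 + 94\right)^{2}\right) = \left(\sqrt{-14886 - 24185} + 44056\right) \left(13351 + \left(56 + 94\right)^{2}\right) = \left(\sqrt{-39071} + 44056\right) \left(13351 + 150^{2}\right) = \left(i \sqrt{39071} + 44056\right) \left(13351 + 22500\right) = \left(44056 + i \sqrt{39071}\right) 35851 = 1579451656 + 35851 i \sqrt{39071}$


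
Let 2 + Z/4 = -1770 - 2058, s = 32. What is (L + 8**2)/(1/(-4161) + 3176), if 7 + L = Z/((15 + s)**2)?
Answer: 65739639/4170382145 ≈ 0.015763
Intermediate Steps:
Z = -15320 (Z = -8 + 4*(-1770 - 2058) = -8 + 4*(-3828) = -8 - 15312 = -15320)
L = -30783/2209 (L = -7 - 15320/(15 + 32)**2 = -7 - 15320/(47**2) = -7 - 15320/2209 = -30783/2209 ≈ -13.935)
(L + 8**2)/(1/(-4161) + 3176) = (-30783/2209 + 8**2)/(1/(-4161) + 3176) = (-30783/2209 + 64)/(-1/4161 + 3176) = 110593/(2209*(13215335/4161)) = (110593/2209)*(4161/13215335) = 65739639/4170382145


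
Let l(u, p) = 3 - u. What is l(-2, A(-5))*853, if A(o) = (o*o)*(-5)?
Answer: 4265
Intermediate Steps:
A(o) = -5*o² (A(o) = o²*(-5) = -5*o²)
l(-2, A(-5))*853 = (3 - 1*(-2))*853 = (3 + 2)*853 = 5*853 = 4265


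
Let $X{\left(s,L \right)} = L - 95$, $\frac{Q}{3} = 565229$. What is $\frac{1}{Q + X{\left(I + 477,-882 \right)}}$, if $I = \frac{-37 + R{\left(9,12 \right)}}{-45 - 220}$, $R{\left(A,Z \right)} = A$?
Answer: $\frac{1}{1694710} \approx 5.9007 \cdot 10^{-7}$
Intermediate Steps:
$Q = 1695687$ ($Q = 3 \cdot 565229 = 1695687$)
$I = \frac{28}{265}$ ($I = \frac{-37 + 9}{-45 - 220} = - \frac{28}{-265} = \left(-28\right) \left(- \frac{1}{265}\right) = \frac{28}{265} \approx 0.10566$)
$X{\left(s,L \right)} = -95 + L$
$\frac{1}{Q + X{\left(I + 477,-882 \right)}} = \frac{1}{1695687 - 977} = \frac{1}{1694710}$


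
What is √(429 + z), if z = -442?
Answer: I*√13 ≈ 3.6056*I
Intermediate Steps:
√(429 + z) = √(429 - 442) = √(-13) = I*√13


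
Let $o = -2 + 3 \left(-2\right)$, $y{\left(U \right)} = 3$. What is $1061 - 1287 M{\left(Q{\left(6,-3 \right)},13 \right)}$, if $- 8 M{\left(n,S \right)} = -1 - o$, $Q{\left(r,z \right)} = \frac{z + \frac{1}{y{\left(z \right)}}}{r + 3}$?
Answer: $\frac{17497}{8} \approx 2187.1$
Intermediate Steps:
$o = -8$ ($o = -2 - 6 = -8$)
$Q{\left(r,z \right)} = \frac{\frac{1}{3} + z}{3 + r}$ ($Q{\left(r,z \right)} = \frac{z + \frac{1}{3}}{r + 3} = \frac{z + \frac{1}{3}}{3 + r} = \frac{\frac{1}{3} + z}{3 + r}$)
$M{\left(n,S \right)} = - \frac{7}{8}$ ($M{\left(n,S \right)} = - \frac{-1 - -8}{8} = - \frac{-1 + 8}{8} = \left(- \frac{1}{8}\right) 7 = - \frac{7}{8}$)
$1061 - 1287 M{\left(Q{\left(6,-3 \right)},13 \right)} = 1061 - - \frac{9009}{8} = 1061 + \frac{9009}{8} = \frac{17497}{8}$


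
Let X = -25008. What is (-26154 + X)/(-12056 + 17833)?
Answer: -51162/5777 ≈ -8.8562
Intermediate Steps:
(-26154 + X)/(-12056 + 17833) = (-26154 - 25008)/(-12056 + 17833) = -51162/5777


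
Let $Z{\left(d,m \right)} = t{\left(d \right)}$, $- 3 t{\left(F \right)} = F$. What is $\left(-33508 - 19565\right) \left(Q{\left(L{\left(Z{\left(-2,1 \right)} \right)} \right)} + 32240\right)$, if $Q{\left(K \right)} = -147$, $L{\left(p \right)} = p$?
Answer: $-1703271789$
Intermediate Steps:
$t{\left(F \right)} = - \frac{F}{3}$
$Z{\left(d,m \right)} = - \frac{d}{3}$
$\left(-33508 - 19565\right) \left(Q{\left(L{\left(Z{\left(-2,1 \right)} \right)} \right)} + 32240\right) = \left(-33508 - 19565\right) \left(-147 + 32240\right) = \left(-53073\right) 32093 = -1703271789$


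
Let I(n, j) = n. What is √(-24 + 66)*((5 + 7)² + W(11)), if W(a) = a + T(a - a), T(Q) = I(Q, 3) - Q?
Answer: 155*√42 ≈ 1004.5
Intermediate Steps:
T(Q) = 0 (T(Q) = Q - Q = 0)
W(a) = a (W(a) = a + 0 = a)
√(-24 + 66)*((5 + 7)² + W(11)) = √(-24 + 66)*((5 + 7)² + 11) = √42*(12² + 11) = √42*(144 + 11) = √42*155 = 155*√42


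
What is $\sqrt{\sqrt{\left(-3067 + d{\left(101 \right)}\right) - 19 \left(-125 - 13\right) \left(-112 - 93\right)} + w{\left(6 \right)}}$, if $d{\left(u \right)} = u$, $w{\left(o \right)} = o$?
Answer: $\sqrt{6 + 2 i \sqrt{135119}} \approx 19.251 + 19.094 i$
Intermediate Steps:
$\sqrt{\sqrt{\left(-3067 + d{\left(101 \right)}\right) - 19 \left(-125 - 13\right) \left(-112 - 93\right)} + w{\left(6 \right)}} = \sqrt{\sqrt{\left(-3067 + 101\right) - 19 \left(-125 - 13\right) \left(-112 - 93\right)} + 6} = \sqrt{\sqrt{-2966 - 19 \left(\left(-138\right) \left(-205\right)\right)} + 6} = \sqrt{\sqrt{-2966 - 537510} + 6} = \sqrt{\sqrt{-540476} + 6} = \sqrt{2 i \sqrt{135119} + 6} = \sqrt{6 + 2 i \sqrt{135119}}$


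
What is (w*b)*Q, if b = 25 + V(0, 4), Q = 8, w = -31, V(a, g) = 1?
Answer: -6448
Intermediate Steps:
b = 26 (b = 25 + 1 = 26)
(w*b)*Q = -31*26*8 = -806*8 = -6448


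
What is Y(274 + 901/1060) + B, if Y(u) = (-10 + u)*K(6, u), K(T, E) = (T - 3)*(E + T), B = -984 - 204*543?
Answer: 44557347/400 ≈ 1.1139e+5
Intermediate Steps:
B = -111756 (B = -984 - 110772 = -111756)
K(T, E) = (-3 + T)*(E + T)
Y(u) = (-10 + u)*(18 + 3*u) (Y(u) = (-10 + u)*(6**2 - 3*u - 3*6 + u*6) = (-10 + u)*(36 - 3*u - 18 + 6*u) = (-10 + u)*(18 + 3*u))
Y(274 + 901/1060) + B = 3*(-10 + (274 + 901/1060))*(6 + (274 + 901/1060)) - 111756 = 3*(-10 + (274 + 901*(1/1060)))*(6 + (274 + 901*(1/1060))) - 111756 = 3*(-10 + (274 + 17/20))*(6 + (274 + 17/20)) - 111756 = 3*(-10 + 5497/20)*(6 + 5497/20) - 111756 = 3*(5297/20)*(5617/20) - 111756 = 89259747/400 - 111756 = 44557347/400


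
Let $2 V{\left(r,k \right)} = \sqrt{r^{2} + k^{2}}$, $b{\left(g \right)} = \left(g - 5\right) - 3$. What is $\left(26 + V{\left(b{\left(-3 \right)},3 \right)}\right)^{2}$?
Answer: $\frac{\left(52 + \sqrt{130}\right)^{2}}{4} \approx 1004.9$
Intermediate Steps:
$b{\left(g \right)} = -8 + g$ ($b{\left(g \right)} = \left(-5 + g\right) - 3 = -8 + g$)
$V{\left(r,k \right)} = \frac{\sqrt{k^{2} + r^{2}}}{2}$ ($V{\left(r,k \right)} = \frac{\sqrt{r^{2} + k^{2}}}{2} = \frac{\sqrt{k^{2} + r^{2}}}{2}$)
$\left(26 + V{\left(b{\left(-3 \right)},3 \right)}\right)^{2} = \left(26 + \frac{\sqrt{3^{2} + \left(-8 - 3\right)^{2}}}{2}\right)^{2} = \left(26 + \frac{\sqrt{9 + \left(-11\right)^{2}}}{2}\right)^{2} = \left(26 + \frac{\sqrt{9 + 121}}{2}\right)^{2} = \left(26 + \frac{\sqrt{130}}{2}\right)^{2}$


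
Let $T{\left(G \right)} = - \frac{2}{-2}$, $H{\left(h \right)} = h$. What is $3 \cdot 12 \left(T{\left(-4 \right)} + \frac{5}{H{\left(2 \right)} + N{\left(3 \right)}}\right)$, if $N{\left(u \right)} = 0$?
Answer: $126$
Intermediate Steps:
$T{\left(G \right)} = 1$ ($T{\left(G \right)} = \left(-2\right) \left(- \frac{1}{2}\right) = 1$)
$3 \cdot 12 \left(T{\left(-4 \right)} + \frac{5}{H{\left(2 \right)} + N{\left(3 \right)}}\right) = 3 \cdot 12 \left(1 + \frac{5}{2 + 0}\right) = 36 \left(1 + \frac{5}{2}\right) = 36 \cdot \frac{7}{2} = 126$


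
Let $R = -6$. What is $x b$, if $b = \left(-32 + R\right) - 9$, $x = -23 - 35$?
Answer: $2726$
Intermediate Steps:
$x = -58$ ($x = -23 - 35 = -58$)
$b = -47$ ($b = \left(-32 - 6\right) - 9 = -38 - 9 = -47$)
$x b = \left(-58\right) \left(-47\right) = 2726$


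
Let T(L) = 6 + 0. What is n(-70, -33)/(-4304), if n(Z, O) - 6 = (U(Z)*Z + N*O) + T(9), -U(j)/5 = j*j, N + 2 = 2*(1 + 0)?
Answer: -428753/1076 ≈ -398.47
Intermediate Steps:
T(L) = 6
N = 0 (N = -2 + 2*(1 + 0) = -2 + 2*1 = -2 + 2 = 0)
U(j) = -5*j² (U(j) = -5*j*j = -5*j²)
n(Z, O) = 12 - 5*Z³ (n(Z, O) = 6 + (((-5*Z²)*Z + 0*O) + 6) = 6 + ((-5*Z³ + 0) + 6) = 6 + (-5*Z³ + 6) = 6 + (6 - 5*Z³) = 12 - 5*Z³)
n(-70, -33)/(-4304) = (12 - 5*(-70)³)/(-4304) = (12 - 5*(-343000))*(-1/4304) = (12 + 1715000)*(-1/4304) = 1715012*(-1/4304) = -428753/1076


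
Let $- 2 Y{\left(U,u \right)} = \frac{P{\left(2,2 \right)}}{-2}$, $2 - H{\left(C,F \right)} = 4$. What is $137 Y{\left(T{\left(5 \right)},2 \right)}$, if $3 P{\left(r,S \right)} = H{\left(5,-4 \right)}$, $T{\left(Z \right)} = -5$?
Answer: $- \frac{137}{6} \approx -22.833$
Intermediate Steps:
$H{\left(C,F \right)} = -2$ ($H{\left(C,F \right)} = 2 - 4 = -2$)
$P{\left(r,S \right)} = - \frac{2}{3}$ ($P{\left(r,S \right)} = \frac{1}{3} \left(-2\right) = - \frac{2}{3}$)
$Y{\left(U,u \right)} = - \frac{1}{6}$ ($Y{\left(U,u \right)} = - \frac{\left(- \frac{2}{3}\right) \frac{1}{-2}}{2} = - \frac{\left(- \frac{2}{3}\right) \left(- \frac{1}{2}\right)}{2} = \left(- \frac{1}{2}\right) \frac{1}{3} = - \frac{1}{6}$)
$137 Y{\left(T{\left(5 \right)},2 \right)} = 137 \left(- \frac{1}{6}\right) = - \frac{137}{6}$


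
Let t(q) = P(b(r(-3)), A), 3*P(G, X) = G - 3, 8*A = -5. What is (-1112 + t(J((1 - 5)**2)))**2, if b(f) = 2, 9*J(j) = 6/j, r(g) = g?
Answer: 11135569/9 ≈ 1.2373e+6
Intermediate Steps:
J(j) = 2/(3*j) (J(j) = (6/j)/9 = 2/(3*j))
A = -5/8 (A = (1/8)*(-5) = -5/8 ≈ -0.62500)
P(G, X) = -1 + G/3 (P(G, X) = (G - 3)/3 = (-3 + G)/3 = -1 + G/3)
t(q) = -1/3 (t(q) = -1 + (1/3)*2 = -1 + 2/3 = -1/3)
(-1112 + t(J((1 - 5)**2)))**2 = (-1112 - 1/3)**2 = (-3337/3)**2 = 11135569/9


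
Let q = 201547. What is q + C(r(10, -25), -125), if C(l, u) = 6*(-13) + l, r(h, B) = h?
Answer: 201479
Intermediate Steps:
C(l, u) = -78 + l
q + C(r(10, -25), -125) = 201547 + (-78 + 10) = 201547 - 68 = 201479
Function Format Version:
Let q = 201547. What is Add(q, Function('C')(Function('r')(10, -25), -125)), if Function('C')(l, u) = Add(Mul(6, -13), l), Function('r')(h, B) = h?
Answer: 201479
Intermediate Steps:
Function('C')(l, u) = Add(-78, l)
Add(q, Function('C')(Function('r')(10, -25), -125)) = Add(201547, Add(-78, 10)) = Add(201547, -68) = 201479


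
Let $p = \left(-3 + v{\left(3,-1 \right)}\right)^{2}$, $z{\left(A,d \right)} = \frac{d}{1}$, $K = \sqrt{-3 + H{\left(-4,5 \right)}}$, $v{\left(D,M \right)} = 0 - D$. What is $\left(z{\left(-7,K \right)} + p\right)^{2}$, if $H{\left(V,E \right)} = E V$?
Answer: $\left(36 + i \sqrt{23}\right)^{2} \approx 1273.0 + 345.3 i$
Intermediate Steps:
$v{\left(D,M \right)} = - D$
$K = i \sqrt{23}$ ($K = \sqrt{-3 + 5 \left(-4\right)} = \sqrt{-3 - 20} = \sqrt{-23} = i \sqrt{23} \approx 4.7958 i$)
$z{\left(A,d \right)} = d$ ($z{\left(A,d \right)} = d 1 = d$)
$p = 36$ ($p = \left(-3 - 3\right)^{2} = \left(-6\right)^{2} = 36$)
$\left(z{\left(-7,K \right)} + p\right)^{2} = \left(i \sqrt{23} + 36\right)^{2} = \left(36 + i \sqrt{23}\right)^{2}$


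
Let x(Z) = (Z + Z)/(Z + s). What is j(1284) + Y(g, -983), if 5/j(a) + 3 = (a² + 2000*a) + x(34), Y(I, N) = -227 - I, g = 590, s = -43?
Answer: -31004993908/37949809 ≈ -817.00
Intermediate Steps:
x(Z) = 2*Z/(-43 + Z) (x(Z) = (Z + Z)/(Z - 43) = (2*Z)/(-43 + Z) = 2*Z/(-43 + Z))
j(a) = 5/(-95/9 + a² + 2000*a) (j(a) = 5/(-3 + ((a² + 2000*a) + 2*34/(-43 + 34))) = 5/(-3 + ((a² + 2000*a) + 2*34/(-9))) = 5/(-3 + ((a² + 2000*a) + 2*34*(-⅑))) = 5/(-3 + ((a² + 2000*a) - 68/9)) = 5/(-3 + (-68/9 + a² + 2000*a)) = 5/(-95/9 + a² + 2000*a))
j(1284) + Y(g, -983) = 45/(-95 + 9*1284² + 18000*1284) + (-227 - 1*590) = 45/(-95 + 9*1648656 + 23112000) + (-227 - 590) = 45/(-95 + 14837904 + 23112000) - 817 = 45/37949809 - 817 = -31004993908/37949809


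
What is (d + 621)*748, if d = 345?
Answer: 722568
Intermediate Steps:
(d + 621)*748 = (345 + 621)*748 = 966*748 = 722568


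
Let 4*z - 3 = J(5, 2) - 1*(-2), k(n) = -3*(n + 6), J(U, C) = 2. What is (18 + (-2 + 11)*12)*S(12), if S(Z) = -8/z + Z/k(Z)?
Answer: -604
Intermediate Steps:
k(n) = -18 - 3*n (k(n) = -3*(6 + n) = -18 - 3*n)
z = 7/4 (z = ¾ + (2 - 1*(-2))/4 = ¾ + (2 + 2)/4 = ¾ + (¼)*4 = ¾ + 1 = 7/4 ≈ 1.7500)
S(Z) = -32/7 + Z/(-18 - 3*Z) (S(Z) = -8/7/4 + Z/(-18 - 3*Z) = -8*4/7 + Z/(-18 - 3*Z) = -32/7 + Z/(-18 - 3*Z))
(18 + (-2 + 11)*12)*S(12) = (18 + (-2 + 11)*12)*((-576 - 103*12)/(21*(6 + 12))) = (18 + 9*12)*((1/21)*(-576 - 1236)/18) = (18 + 108)*((1/21)*(1/18)*(-1812)) = 126*(-302/63) = -604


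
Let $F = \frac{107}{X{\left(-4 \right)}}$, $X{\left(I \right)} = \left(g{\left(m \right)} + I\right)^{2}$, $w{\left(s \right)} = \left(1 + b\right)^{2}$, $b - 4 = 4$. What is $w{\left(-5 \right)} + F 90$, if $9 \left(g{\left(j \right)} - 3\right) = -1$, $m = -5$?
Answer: $\frac{78813}{10} \approx 7881.3$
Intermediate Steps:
$b = 8$ ($b = 4 + 4 = 8$)
$w{\left(s \right)} = 81$ ($w{\left(s \right)} = \left(1 + 8\right)^{2} = 9^{2} = 81$)
$g{\left(j \right)} = \frac{26}{9}$ ($g{\left(j \right)} = 3 + \frac{1}{9} \left(-1\right) = 3 - \frac{1}{9} = \frac{26}{9}$)
$X{\left(I \right)} = \left(\frac{26}{9} + I\right)^{2}$
$F = \frac{8667}{100}$ ($F = \frac{107}{\frac{1}{81} \left(26 + 9 \left(-4\right)\right)^{2}} = \frac{107}{\frac{1}{81} \left(26 - 36\right)^{2}} = \frac{107}{\frac{1}{81} \left(-10\right)^{2}} = \frac{107}{\frac{1}{81} \cdot 100} = \frac{107}{\frac{100}{81}} = 107 \cdot \frac{81}{100} = \frac{8667}{100} \approx 86.67$)
$w{\left(-5 \right)} + F 90 = 81 + \frac{8667}{100} \cdot 90 = 81 + \frac{78003}{10} = \frac{78813}{10}$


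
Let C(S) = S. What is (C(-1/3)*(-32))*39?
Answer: 416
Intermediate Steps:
(C(-1/3)*(-32))*39 = (-1/3*(-32))*39 = (-1*⅓*(-32))*39 = -⅓*(-32)*39 = (32/3)*39 = 416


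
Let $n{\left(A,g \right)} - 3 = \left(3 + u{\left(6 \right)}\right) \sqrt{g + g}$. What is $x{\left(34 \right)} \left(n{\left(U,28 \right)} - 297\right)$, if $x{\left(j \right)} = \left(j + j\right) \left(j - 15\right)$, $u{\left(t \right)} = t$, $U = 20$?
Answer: $-379848 + 23256 \sqrt{14} \approx -2.9283 \cdot 10^{5}$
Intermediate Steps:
$n{\left(A,g \right)} = 3 + 9 \sqrt{2} \sqrt{g}$ ($n{\left(A,g \right)} = 3 + \left(3 + 6\right) \sqrt{g + g} = 3 + 9 \sqrt{2 g} = 3 + 9 \sqrt{2} \sqrt{g}$)
$x{\left(j \right)} = 2 j \left(-15 + j\right)$
$x{\left(34 \right)} \left(n{\left(U,28 \right)} - 297\right) = 2 \cdot 34 \left(-15 + 34\right) \left(\left(3 + 9 \sqrt{2} \sqrt{28}\right) - 297\right) = 2 \cdot 34 \cdot 19 \left(\left(3 + 9 \sqrt{2} \cdot 2 \sqrt{7}\right) - 297\right) = 1292 \left(\left(3 + 18 \sqrt{14}\right) - 297\right) = 1292 \left(-294 + 18 \sqrt{14}\right) = -379848 + 23256 \sqrt{14}$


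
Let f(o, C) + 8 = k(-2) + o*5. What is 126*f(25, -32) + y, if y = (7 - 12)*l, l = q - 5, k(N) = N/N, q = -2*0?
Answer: 14893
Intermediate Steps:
q = 0
k(N) = 1
l = -5 (l = 0 - 5 = -5)
f(o, C) = -7 + 5*o (f(o, C) = -8 + (1 + o*5) = -8 + (1 + 5*o) = -7 + 5*o)
y = 25 (y = (7 - 12)*(-5) = -5*(-5) = 25)
126*f(25, -32) + y = 126*(-7 + 5*25) + 25 = 126*(-7 + 125) + 25 = 126*118 + 25 = 14868 + 25 = 14893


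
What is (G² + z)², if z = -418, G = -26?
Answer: 66564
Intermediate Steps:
(G² + z)² = ((-26)² - 418)² = (676 - 418)² = 258² = 66564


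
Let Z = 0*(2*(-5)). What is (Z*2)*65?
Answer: 0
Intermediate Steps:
Z = 0 (Z = 0*(-10) = 0)
(Z*2)*65 = (0*2)*65 = 0*65 = 0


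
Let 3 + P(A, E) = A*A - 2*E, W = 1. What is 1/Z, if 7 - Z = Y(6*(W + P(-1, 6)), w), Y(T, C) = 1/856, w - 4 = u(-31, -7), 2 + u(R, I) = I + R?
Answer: 856/5991 ≈ 0.14288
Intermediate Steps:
u(R, I) = -2 + I + R (u(R, I) = -2 + (I + R) = -2 + I + R)
P(A, E) = -3 + A² - 2*E (P(A, E) = -3 + (A*A - 2*E) = -3 + (A² - 2*E) = -3 + A² - 2*E)
w = -36 (w = 4 + (-2 - 7 - 31) = 4 - 40 = -36)
Y(T, C) = 1/856
Z = 5991/856 (Z = 7 - 1*1/856 = 7 - 1/856 = 5991/856 ≈ 6.9988)
1/Z = 1/(5991/856) = 856/5991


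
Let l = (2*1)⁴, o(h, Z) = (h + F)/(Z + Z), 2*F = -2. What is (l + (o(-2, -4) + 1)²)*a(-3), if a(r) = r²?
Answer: 10305/64 ≈ 161.02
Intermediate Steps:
F = -1 (F = (½)*(-2) = -1)
o(h, Z) = (-1 + h)/(2*Z) (o(h, Z) = (h - 1)/(Z + Z) = (-1 + h)/((2*Z)) = (-1 + h)*(1/(2*Z)) = (-1 + h)/(2*Z))
l = 16 (l = 2⁴ = 16)
(l + (o(-2, -4) + 1)²)*a(-3) = (16 + ((½)*(-1 - 2)/(-4) + 1)²)*(-3)² = (16 + ((½)*(-¼)*(-3) + 1)²)*9 = (16 + (3/8 + 1)²)*9 = (16 + (11/8)²)*9 = (16 + 121/64)*9 = (1145/64)*9 = 10305/64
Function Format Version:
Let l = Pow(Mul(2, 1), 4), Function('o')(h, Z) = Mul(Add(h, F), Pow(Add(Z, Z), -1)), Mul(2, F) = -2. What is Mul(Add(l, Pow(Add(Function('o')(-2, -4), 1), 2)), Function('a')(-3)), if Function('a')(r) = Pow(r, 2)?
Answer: Rational(10305, 64) ≈ 161.02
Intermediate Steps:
F = -1 (F = Mul(Rational(1, 2), -2) = -1)
Function('o')(h, Z) = Mul(Rational(1, 2), Pow(Z, -1), Add(-1, h)) (Function('o')(h, Z) = Mul(Add(h, -1), Pow(Add(Z, Z), -1)) = Mul(Add(-1, h), Pow(Mul(2, Z), -1)) = Mul(Add(-1, h), Mul(Rational(1, 2), Pow(Z, -1))) = Mul(Rational(1, 2), Pow(Z, -1), Add(-1, h)))
l = 16 (l = Pow(2, 4) = 16)
Mul(Add(l, Pow(Add(Function('o')(-2, -4), 1), 2)), Function('a')(-3)) = Mul(Add(16, Pow(Add(Mul(Rational(1, 2), Pow(-4, -1), Add(-1, -2)), 1), 2)), Pow(-3, 2)) = Mul(Add(16, Pow(Add(Mul(Rational(1, 2), Rational(-1, 4), -3), 1), 2)), 9) = Mul(Add(16, Pow(Add(Rational(3, 8), 1), 2)), 9) = Mul(Add(16, Pow(Rational(11, 8), 2)), 9) = Mul(Add(16, Rational(121, 64)), 9) = Mul(Rational(1145, 64), 9) = Rational(10305, 64)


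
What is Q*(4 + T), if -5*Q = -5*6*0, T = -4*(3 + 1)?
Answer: 0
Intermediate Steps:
T = -16 (T = -4*4 = -16)
Q = 0 (Q = -(-5*6)*0/5 = -(-6)*0 = -⅕*0 = 0)
Q*(4 + T) = 0*(4 - 16) = 0*(-12) = 0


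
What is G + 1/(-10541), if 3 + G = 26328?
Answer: 277491824/10541 ≈ 26325.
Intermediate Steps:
G = 26325 (G = -3 + 26328 = 26325)
G + 1/(-10541) = 26325 + 1/(-10541) = 26325 - 1/10541 = 277491824/10541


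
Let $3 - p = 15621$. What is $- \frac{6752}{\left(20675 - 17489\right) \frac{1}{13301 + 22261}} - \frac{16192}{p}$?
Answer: $- \frac{104168294720}{1382193} \approx -75365.0$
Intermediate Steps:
$p = -15618$ ($p = 3 - 15621 = -15618$)
$- \frac{6752}{\left(20675 - 17489\right) \frac{1}{13301 + 22261}} - \frac{16192}{p} = - \frac{6752}{\left(20675 - 17489\right) \frac{1}{13301 + 22261}} - \frac{16192}{-15618} = - \frac{6752}{3186 \cdot \frac{1}{35562}} - - \frac{8096}{7809} = - \frac{6752}{3186 \cdot \frac{1}{35562}} + \frac{8096}{7809} = - \frac{6752}{\frac{531}{5927}} + \frac{8096}{7809} = \left(-6752\right) \frac{5927}{531} + \frac{8096}{7809} = - \frac{40019104}{531} + \frac{8096}{7809} = - \frac{104168294720}{1382193}$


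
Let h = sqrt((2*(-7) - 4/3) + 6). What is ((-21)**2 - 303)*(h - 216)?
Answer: -29808 + 92*I*sqrt(21) ≈ -29808.0 + 421.6*I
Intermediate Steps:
h = 2*I*sqrt(21)/3 (h = sqrt((-14 - 4*1/3) + 6) = sqrt((-14 - 4/3) + 6) = sqrt(-46/3 + 6) = sqrt(-28/3) = 2*I*sqrt(21)/3 ≈ 3.055*I)
((-21)**2 - 303)*(h - 216) = ((-21)**2 - 303)*(2*I*sqrt(21)/3 - 216) = (441 - 303)*(-216 + 2*I*sqrt(21)/3) = 138*(-216 + 2*I*sqrt(21)/3) = -29808 + 92*I*sqrt(21)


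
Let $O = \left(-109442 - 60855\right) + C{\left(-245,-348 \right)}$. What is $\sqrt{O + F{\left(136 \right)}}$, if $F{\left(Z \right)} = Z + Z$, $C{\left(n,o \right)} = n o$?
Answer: $i \sqrt{84765} \approx 291.14 i$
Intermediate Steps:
$O = -85037$ ($O = \left(-109442 - 60855\right) - -85260 = -170297 + 85260 = -85037$)
$F{\left(Z \right)} = 2 Z$
$\sqrt{O + F{\left(136 \right)}} = \sqrt{-85037 + 2 \cdot 136} = \sqrt{-85037 + 272} = \sqrt{-84765} = i \sqrt{84765}$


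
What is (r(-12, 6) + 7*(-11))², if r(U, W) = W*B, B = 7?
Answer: 1225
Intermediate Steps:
r(U, W) = 7*W (r(U, W) = W*7 = 7*W)
(r(-12, 6) + 7*(-11))² = (7*6 + 7*(-11))² = (42 - 77)² = (-35)² = 1225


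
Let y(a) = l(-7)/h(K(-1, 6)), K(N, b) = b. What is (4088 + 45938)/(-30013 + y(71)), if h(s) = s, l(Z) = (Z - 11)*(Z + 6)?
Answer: -25013/15005 ≈ -1.6670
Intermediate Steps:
l(Z) = (-11 + Z)*(6 + Z)
y(a) = 3 (y(a) = (-66 + (-7)**2 - 5*(-7))/6 = (-66 + 49 + 35)*(1/6) = 18*(1/6) = 3)
(4088 + 45938)/(-30013 + y(71)) = (4088 + 45938)/(-30013 + 3) = 50026/(-30010) = 50026*(-1/30010) = -25013/15005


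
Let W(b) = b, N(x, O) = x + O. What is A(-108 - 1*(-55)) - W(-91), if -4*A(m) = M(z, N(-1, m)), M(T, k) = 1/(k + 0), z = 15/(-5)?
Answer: 19657/216 ≈ 91.005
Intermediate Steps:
N(x, O) = O + x
z = -3 (z = 15*(-⅕) = -3)
M(T, k) = 1/k
A(m) = -1/(4*(-1 + m)) (A(m) = -1/(4*(m - 1)) = -1/(4*(-1 + m)))
A(-108 - 1*(-55)) - W(-91) = -1/(-4 + 4*(-108 - 1*(-55))) - 1*(-91) = -1/(-4 + 4*(-108 + 55)) + 91 = -1/(-4 + 4*(-53)) + 91 = -1/(-4 - 212) + 91 = -1/(-216) + 91 = -1*(-1/216) + 91 = 1/216 + 91 = 19657/216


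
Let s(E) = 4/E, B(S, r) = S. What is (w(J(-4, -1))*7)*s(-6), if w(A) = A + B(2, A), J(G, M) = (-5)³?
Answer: 574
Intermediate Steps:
J(G, M) = -125
w(A) = 2 + A (w(A) = A + 2 = 2 + A)
(w(J(-4, -1))*7)*s(-6) = ((2 - 125)*7)*(4/(-6)) = (-123*7)*(4*(-⅙)) = -861*(-⅔) = 574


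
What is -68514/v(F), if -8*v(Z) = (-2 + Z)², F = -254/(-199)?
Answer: 452203819/432 ≈ 1.0468e+6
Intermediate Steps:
F = 254/199 (F = -254*(-1/199) = 254/199 ≈ 1.2764)
v(Z) = -(-2 + Z)²/8
-68514/v(F) = -68514*(-8/(-2 + 254/199)²) = -68514/((-(-144/199)²/8)) = -68514/((-⅛*20736/39601)) = -68514/(-2592/39601) = -68514*(-39601/2592) = 452203819/432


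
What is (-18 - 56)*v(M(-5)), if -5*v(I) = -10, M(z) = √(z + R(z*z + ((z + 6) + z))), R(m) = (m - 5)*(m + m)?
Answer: -148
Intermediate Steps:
R(m) = 2*m*(-5 + m) (R(m) = (-5 + m)*(2*m) = 2*m*(-5 + m))
M(z) = √(z + 2*(1 + z² + 2*z)*(6 + z² + 2*z)) (M(z) = √(z + 2*(z*z + ((z + 6) + z))*(-5 + (z*z + ((z + 6) + z)))) = √(z + 2*(z² + ((6 + z) + z))*(-5 + (z² + ((6 + z) + z)))) = √(z + 2*(z² + (6 + 2*z))*(-5 + (z² + (6 + 2*z)))) = √(z + 2*(6 + z² + 2*z)*(-5 + (6 + z² + 2*z))) = √(z + 2*(6 + z² + 2*z)*(1 + z² + 2*z)) = √(z + 2*(1 + z² + 2*z)*(6 + z² + 2*z)))
v(I) = 2 (v(I) = -⅕*(-10) = 2)
(-18 - 56)*v(M(-5)) = (-18 - 56)*2 = -74*2 = -148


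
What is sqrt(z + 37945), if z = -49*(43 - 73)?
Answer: sqrt(39415) ≈ 198.53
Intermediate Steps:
z = 1470 (z = -49*(-30) = 1470)
sqrt(z + 37945) = sqrt(1470 + 37945) = sqrt(39415)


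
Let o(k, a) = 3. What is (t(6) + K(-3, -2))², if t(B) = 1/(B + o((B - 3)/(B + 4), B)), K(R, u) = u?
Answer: 289/81 ≈ 3.5679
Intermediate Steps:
t(B) = 1/(3 + B) (t(B) = 1/(B + 3) = 1/(3 + B))
(t(6) + K(-3, -2))² = (1/(3 + 6) - 2)² = (1/9 - 2)² = (⅑ - 2)² = (-17/9)² = 289/81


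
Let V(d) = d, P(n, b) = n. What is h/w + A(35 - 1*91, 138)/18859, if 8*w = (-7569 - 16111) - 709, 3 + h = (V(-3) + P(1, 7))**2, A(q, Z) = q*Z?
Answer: -188629064/459952151 ≈ -0.41011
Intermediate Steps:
A(q, Z) = Z*q
h = 1 (h = -3 + (-3 + 1)**2 = -3 + (-2)**2 = -3 + 4 = 1)
w = -24389/8 (w = ((-7569 - 16111) - 709)/8 = (-23680 - 709)/8 = (1/8)*(-24389) = -24389/8 ≈ -3048.6)
h/w + A(35 - 1*91, 138)/18859 = 1/(-24389/8) + (138*(35 - 1*91))/18859 = 1*(-8/24389) + (138*(35 - 91))*(1/18859) = -8/24389 + (138*(-56))*(1/18859) = -8/24389 - 7728*1/18859 = -8/24389 - 7728/18859 = -188629064/459952151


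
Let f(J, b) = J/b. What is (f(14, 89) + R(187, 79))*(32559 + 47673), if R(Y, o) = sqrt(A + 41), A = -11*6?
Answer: 1123248/89 + 401160*I ≈ 12621.0 + 4.0116e+5*I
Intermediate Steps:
A = -66
R(Y, o) = 5*I (R(Y, o) = sqrt(-66 + 41) = sqrt(-25) = 5*I)
(f(14, 89) + R(187, 79))*(32559 + 47673) = (14/89 + 5*I)*(32559 + 47673) = (14*(1/89) + 5*I)*80232 = (14/89 + 5*I)*80232 = 1123248/89 + 401160*I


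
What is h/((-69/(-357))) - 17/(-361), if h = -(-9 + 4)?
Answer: 215186/8303 ≈ 25.917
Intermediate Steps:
h = 5 (h = -1*(-5) = 5)
h/((-69/(-357))) - 17/(-361) = 5/((-69/(-357))) - 17/(-361) = 5/((-69*(-1/357))) - 17*(-1/361) = 5/(23/119) + 17/361 = 5*(119/23) + 17/361 = 595/23 + 17/361 = 215186/8303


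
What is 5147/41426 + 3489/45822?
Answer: 4528347/22597883 ≈ 0.20039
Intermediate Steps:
5147/41426 + 3489/45822 = 5147*(1/41426) + 3489*(1/45822) = 5147/41426 + 1163/15274 = 4528347/22597883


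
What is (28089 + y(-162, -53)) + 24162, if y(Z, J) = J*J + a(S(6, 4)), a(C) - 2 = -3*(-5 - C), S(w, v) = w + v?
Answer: 55107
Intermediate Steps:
S(w, v) = v + w
a(C) = 17 + 3*C (a(C) = 2 - 3*(-5 - C) = 2 + (15 + 3*C) = 17 + 3*C)
y(Z, J) = 47 + J² (y(Z, J) = J*J + (17 + 3*(4 + 6)) = J² + (17 + 3*10) = J² + (17 + 30) = J² + 47 = 47 + J²)
(28089 + y(-162, -53)) + 24162 = (28089 + (47 + (-53)²)) + 24162 = (28089 + (47 + 2809)) + 24162 = (28089 + 2856) + 24162 = 30945 + 24162 = 55107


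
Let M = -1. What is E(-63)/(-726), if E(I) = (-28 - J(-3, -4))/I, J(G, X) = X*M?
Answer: -16/22869 ≈ -0.00069964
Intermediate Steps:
J(G, X) = -X (J(G, X) = X*(-1) = -X)
E(I) = -32/I (E(I) = (-28 - (-1)*(-4))/I = (-28 - 1*4)/I = (-28 - 4)/I = -32/I)
E(-63)/(-726) = -32/(-63)/(-726) = -32*(-1/63)*(-1/726) = (32/63)*(-1/726) = -16/22869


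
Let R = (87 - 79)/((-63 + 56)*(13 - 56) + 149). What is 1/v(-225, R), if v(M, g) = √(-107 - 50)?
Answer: -I*√157/157 ≈ -0.079809*I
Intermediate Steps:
R = 4/225 (R = 8/(-7*(-43) + 149) = 8/(301 + 149) = 8/450 = 8*(1/450) = 4/225 ≈ 0.017778)
v(M, g) = I*√157 (v(M, g) = √(-157) = I*√157)
1/v(-225, R) = 1/(I*√157) = -I*√157/157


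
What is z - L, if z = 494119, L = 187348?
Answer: 306771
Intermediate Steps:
z - L = 494119 - 1*187348 = 494119 - 187348 = 306771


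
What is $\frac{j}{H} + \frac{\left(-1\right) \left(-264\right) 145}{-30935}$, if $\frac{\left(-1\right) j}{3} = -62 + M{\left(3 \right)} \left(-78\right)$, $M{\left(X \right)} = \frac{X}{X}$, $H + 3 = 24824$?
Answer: $- \frac{187431036}{153567527} \approx -1.2205$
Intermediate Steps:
$H = 24821$ ($H = -3 + 24824 = 24821$)
$M{\left(X \right)} = 1$
$j = 420$ ($j = - 3 \left(-62 + 1 \left(-78\right)\right) = - 3 \left(-62 - 78\right) = \left(-3\right) \left(-140\right) = 420$)
$\frac{j}{H} + \frac{\left(-1\right) \left(-264\right) 145}{-30935} = \frac{420}{24821} + \frac{\left(-1\right) \left(-264\right) 145}{-30935} = 420 \cdot \frac{1}{24821} + 264 \cdot 145 \left(- \frac{1}{30935}\right) = \frac{420}{24821} + 38280 \left(- \frac{1}{30935}\right) = \frac{420}{24821} - \frac{7656}{6187} = - \frac{187431036}{153567527}$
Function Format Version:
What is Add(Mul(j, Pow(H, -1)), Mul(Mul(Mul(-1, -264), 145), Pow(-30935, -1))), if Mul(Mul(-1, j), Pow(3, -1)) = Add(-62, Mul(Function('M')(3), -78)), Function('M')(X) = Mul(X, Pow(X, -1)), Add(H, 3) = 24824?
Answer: Rational(-187431036, 153567527) ≈ -1.2205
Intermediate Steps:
H = 24821 (H = Add(-3, 24824) = 24821)
Function('M')(X) = 1
j = 420 (j = Mul(-3, Add(-62, Mul(1, -78))) = Mul(-3, Add(-62, -78)) = Mul(-3, -140) = 420)
Add(Mul(j, Pow(H, -1)), Mul(Mul(Mul(-1, -264), 145), Pow(-30935, -1))) = Add(Mul(420, Pow(24821, -1)), Mul(Mul(Mul(-1, -264), 145), Pow(-30935, -1))) = Add(Mul(420, Rational(1, 24821)), Mul(Mul(264, 145), Rational(-1, 30935))) = Add(Rational(420, 24821), Mul(38280, Rational(-1, 30935))) = Add(Rational(420, 24821), Rational(-7656, 6187)) = Rational(-187431036, 153567527)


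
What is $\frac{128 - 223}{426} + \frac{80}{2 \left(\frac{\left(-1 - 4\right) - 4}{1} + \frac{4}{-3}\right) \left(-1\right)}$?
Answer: $\frac{48175}{13206} \approx 3.648$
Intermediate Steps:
$\frac{128 - 223}{426} + \frac{80}{2 \left(\frac{\left(-1 - 4\right) - 4}{1} + \frac{4}{-3}\right) \left(-1\right)} = \left(128 - 223\right) \frac{1}{426} + \frac{80}{2 \left(\left(-5 - 4\right) 1 + 4 \left(- \frac{1}{3}\right)\right) \left(-1\right)} = \left(-95\right) \frac{1}{426} + \frac{80}{2 \left(\left(-9\right) 1 - \frac{4}{3}\right) \left(-1\right)} = - \frac{95}{426} + \frac{80}{2 \left(-9 - \frac{4}{3}\right) \left(-1\right)} = - \frac{95}{426} + \frac{80}{2 \left(- \frac{31}{3}\right) \left(-1\right)} = - \frac{95}{426} + \frac{80}{\left(- \frac{62}{3}\right) \left(-1\right)} = - \frac{95}{426} + \frac{80}{\frac{62}{3}} = - \frac{95}{426} + 80 \cdot \frac{3}{62} = - \frac{95}{426} + \frac{120}{31} = \frac{48175}{13206}$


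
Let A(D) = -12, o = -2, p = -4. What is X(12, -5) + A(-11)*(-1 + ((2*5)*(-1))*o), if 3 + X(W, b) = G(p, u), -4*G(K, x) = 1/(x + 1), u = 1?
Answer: -1849/8 ≈ -231.13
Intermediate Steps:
G(K, x) = -1/(4*(1 + x)) (G(K, x) = -1/(4*(x + 1)) = -1/(4*(1 + x)))
X(W, b) = -25/8 (X(W, b) = -3 - 1/(4 + 4*1) = -3 - 1/(4 + 4) = -3 - 1/8 = -3 - 1*⅛ = -3 - ⅛ = -25/8)
X(12, -5) + A(-11)*(-1 + ((2*5)*(-1))*o) = -25/8 - 12*(-1 + ((2*5)*(-1))*(-2)) = -25/8 - 12*(-1 + (10*(-1))*(-2)) = -25/8 - 12*(-1 - 10*(-2)) = -25/8 - 12*(-1 + 20) = -25/8 - 12*19 = -25/8 - 228 = -1849/8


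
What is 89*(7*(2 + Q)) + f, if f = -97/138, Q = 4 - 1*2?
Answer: 343799/138 ≈ 2491.3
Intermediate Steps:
Q = 2 (Q = 4 - 2 = 2)
f = -97/138 (f = -97*1/138 = -97/138 ≈ -0.70290)
89*(7*(2 + Q)) + f = 89*(7*(2 + 2)) - 97/138 = 89*(7*4) - 97/138 = 89*28 - 97/138 = 2492 - 97/138 = 343799/138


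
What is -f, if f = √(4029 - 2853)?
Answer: -14*√6 ≈ -34.293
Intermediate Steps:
f = 14*√6 (f = √1176 = 14*√6 ≈ 34.293)
-f = -14*√6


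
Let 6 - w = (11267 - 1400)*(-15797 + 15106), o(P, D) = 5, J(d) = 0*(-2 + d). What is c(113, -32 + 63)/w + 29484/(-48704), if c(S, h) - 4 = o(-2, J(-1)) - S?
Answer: -50257503517/83017222128 ≈ -0.60539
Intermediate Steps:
J(d) = 0
w = 6818103 (w = 6 - (11267 - 1400)*(-15797 + 15106) = 6 - 9867*(-691) = 6 - 1*(-6818097) = 6 + 6818097 = 6818103)
c(S, h) = 9 - S (c(S, h) = 4 + (5 - S) = 9 - S)
c(113, -32 + 63)/w + 29484/(-48704) = (9 - 1*113)/6818103 + 29484/(-48704) = (9 - 113)*(1/6818103) + 29484*(-1/48704) = -104*1/6818103 - 7371/12176 = -104/6818103 - 7371/12176 = -50257503517/83017222128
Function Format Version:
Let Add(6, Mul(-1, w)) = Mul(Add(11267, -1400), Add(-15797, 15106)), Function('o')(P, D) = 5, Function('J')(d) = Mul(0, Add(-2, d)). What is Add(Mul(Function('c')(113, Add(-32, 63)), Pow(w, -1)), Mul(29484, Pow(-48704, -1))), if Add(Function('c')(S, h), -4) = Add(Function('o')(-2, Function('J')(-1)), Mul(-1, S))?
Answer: Rational(-50257503517, 83017222128) ≈ -0.60539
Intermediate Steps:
Function('J')(d) = 0
w = 6818103 (w = Add(6, Mul(-1, Mul(Add(11267, -1400), Add(-15797, 15106)))) = Add(6, Mul(-1, Mul(9867, -691))) = Add(6, Mul(-1, -6818097)) = Add(6, 6818097) = 6818103)
Function('c')(S, h) = Add(9, Mul(-1, S)) (Function('c')(S, h) = Add(4, Add(5, Mul(-1, S))) = Add(9, Mul(-1, S)))
Add(Mul(Function('c')(113, Add(-32, 63)), Pow(w, -1)), Mul(29484, Pow(-48704, -1))) = Add(Mul(Add(9, Mul(-1, 113)), Pow(6818103, -1)), Mul(29484, Pow(-48704, -1))) = Add(Mul(Add(9, -113), Rational(1, 6818103)), Mul(29484, Rational(-1, 48704))) = Add(Mul(-104, Rational(1, 6818103)), Rational(-7371, 12176)) = Add(Rational(-104, 6818103), Rational(-7371, 12176)) = Rational(-50257503517, 83017222128)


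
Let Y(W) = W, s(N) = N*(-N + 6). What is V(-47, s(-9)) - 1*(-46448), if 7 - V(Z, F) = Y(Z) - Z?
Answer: 46455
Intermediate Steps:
s(N) = N*(6 - N)
V(Z, F) = 7 (V(Z, F) = 7 - (Z - Z) = 7 - 1*0 = 7 + 0 = 7)
V(-47, s(-9)) - 1*(-46448) = 7 - 1*(-46448) = 7 + 46448 = 46455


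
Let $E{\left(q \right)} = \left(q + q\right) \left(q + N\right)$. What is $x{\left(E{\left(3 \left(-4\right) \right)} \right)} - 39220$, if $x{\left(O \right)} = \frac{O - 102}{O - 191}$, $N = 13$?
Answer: $- \frac{8432174}{215} \approx -39219.0$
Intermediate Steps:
$E{\left(q \right)} = 2 q \left(13 + q\right)$ ($E{\left(q \right)} = \left(q + q\right) \left(q + 13\right) = 2 q \left(13 + q\right)$)
$x{\left(O \right)} = \frac{-102 + O}{-191 + O}$
$x{\left(E{\left(3 \left(-4\right) \right)} \right)} - 39220 = \frac{-102 + 2 \cdot 3 \left(-4\right) \left(13 + 3 \left(-4\right)\right)}{-191 + 2 \cdot 3 \left(-4\right) \left(13 + 3 \left(-4\right)\right)} - 39220 = \frac{-102 + 2 \left(-12\right) \left(13 - 12\right)}{-191 + 2 \left(-12\right) \left(13 - 12\right)} - 39220 = \frac{-102 + 2 \left(-12\right) 1}{-191 + 2 \left(-12\right) 1} - 39220 = \frac{-102 - 24}{-191 - 24} - 39220 = \frac{1}{-215} \left(-126\right) - 39220 = \left(- \frac{1}{215}\right) \left(-126\right) - 39220 = \frac{126}{215} - 39220 = - \frac{8432174}{215}$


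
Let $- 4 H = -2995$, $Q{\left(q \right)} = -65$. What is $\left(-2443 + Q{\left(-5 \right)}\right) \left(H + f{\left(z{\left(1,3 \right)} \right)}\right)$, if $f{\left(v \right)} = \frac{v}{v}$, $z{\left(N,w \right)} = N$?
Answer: $-1880373$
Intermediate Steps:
$f{\left(v \right)} = 1$
$H = \frac{2995}{4}$ ($H = \left(- \frac{1}{4}\right) \left(-2995\right) = \frac{2995}{4} \approx 748.75$)
$\left(-2443 + Q{\left(-5 \right)}\right) \left(H + f{\left(z{\left(1,3 \right)} \right)}\right) = \left(-2443 - 65\right) \left(\frac{2995}{4} + 1\right) = \left(-2508\right) \frac{2999}{4} = -1880373$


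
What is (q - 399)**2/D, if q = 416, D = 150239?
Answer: 289/150239 ≈ 0.0019236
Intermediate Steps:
(q - 399)**2/D = (416 - 399)**2/150239 = 17**2*(1/150239) = 289*(1/150239) = 289/150239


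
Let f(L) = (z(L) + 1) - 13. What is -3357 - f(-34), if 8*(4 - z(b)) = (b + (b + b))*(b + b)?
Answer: -2482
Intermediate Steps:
z(b) = 4 - 3*b²/4 (z(b) = 4 - (b + (b + b))*(b + b)/8 = 4 - (b + 2*b)*2*b/8 = 4 - 3*b*2*b/8 = 4 - 3*b²/4)
f(L) = -8 - 3*L²/4 (f(L) = ((4 - 3*L²/4) + 1) - 13 = (5 - 3*L²/4) - 13 = -8 - 3*L²/4)
-3357 - f(-34) = -3357 - (-8 - ¾*(-34)²) = -3357 - (-8 - ¾*1156) = -3357 - (-8 - 867) = -3357 - 1*(-875) = -3357 + 875 = -2482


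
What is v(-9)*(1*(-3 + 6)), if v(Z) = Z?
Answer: -27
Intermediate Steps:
v(-9)*(1*(-3 + 6)) = -9*(-3 + 6) = -9*3 = -27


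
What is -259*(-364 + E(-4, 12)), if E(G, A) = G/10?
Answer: 471898/5 ≈ 94380.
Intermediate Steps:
E(G, A) = G/10 (E(G, A) = G*(⅒) = G/10)
-259*(-364 + E(-4, 12)) = -259*(-364 + (⅒)*(-4)) = -259*(-364 - ⅖) = -259*(-1822/5) = 471898/5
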